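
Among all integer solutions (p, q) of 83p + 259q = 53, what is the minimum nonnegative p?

10

gcd(259, 83) = 1  (259 = 3×83 + 10, 83 = 8×10 + 3, 10 = 3×3 + 1, 3 = 3×1).
1 divides 53, so solutions exist.
Back-substituting, 83×(-78) + 259×(25) = 1.
Scale by 53/1 = 53: (p₀, q₀) = (-4134, 1325).
General solution: p = -4134 + 259t, q = 1325 - 83t for integer t.
p ≥ 0: smallest is -4134 mod 259 = 10 (at t = 16), with q = -3.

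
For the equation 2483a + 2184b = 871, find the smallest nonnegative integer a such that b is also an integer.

gcd(2483, 2184):
  2483 = 1*2184 + 299
  2184 = 7*299 + 91
  299 = 3*91 + 26
  91 = 3*26 + 13
  26 = 2*13
so gcd(2483, 2184) = 13.
13 divides 871, so solutions exist.
Back-substitute for Bézout coefficients:
  13 = 91 - 3*26
  ... = 2483*(-73) + 2184*(83)
Scale by 871/13 = 67: (a₀, b₀) = (-4891, 5561).
General solution: a = -4891 + 168t, b = 5561 - 191t for integer t.
a ≥ 0: smallest is -4891 mod 168 = 149 (at t = 30), with b = -169.

149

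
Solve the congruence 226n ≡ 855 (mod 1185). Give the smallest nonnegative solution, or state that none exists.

gcd(1185, 226) = 1.
1 divides 855, so solutions exist.
By Bézout, 226×(-194) + 1185×(37) = 1.
So 226×(-194) ≡ 1 (mod 1185); multiply by 855: n ≡ -165870 (mod 1185).
Smallest nonnegative: n = -165870 mod 1185 = 30.

30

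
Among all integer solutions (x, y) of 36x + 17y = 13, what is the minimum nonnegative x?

gcd(36, 17):
  36 = 2·17 + 2
  17 = 8·2 + 1
  2 = 2·1
so gcd(36, 17) = 1.
1 divides 13, so solutions exist.
Back-substitute for Bézout coefficients:
  1 = 17 - 8·2
  ... = 36·(-8) + 17·(17)
Scale by 13/1 = 13: (x₀, y₀) = (-104, 221).
General solution: x = -104 + 17t, y = 221 - 36t for integer t.
x ≥ 0: smallest is -104 mod 17 = 15 (at t = 7), with y = -31.

15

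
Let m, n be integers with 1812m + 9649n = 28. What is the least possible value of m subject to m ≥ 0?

gcd(9649, 1812) = 1  (9649 = 5×1812 + 589, 1812 = 3×589 + 45, 589 = 13×45 + 4, 45 = 11×4 + 1, 4 = 4×1).
1 divides 28, so solutions exist.
Back-substituting, 1812×(2359) + 9649×(-443) = 1.
Scale by 28/1 = 28: (m₀, n₀) = (66052, -12404).
General solution: m = 66052 + 9649t, n = -12404 - 1812t for integer t.
m ≥ 0: smallest is 66052 mod 9649 = 8158 (at t = -6), with n = -1532.

8158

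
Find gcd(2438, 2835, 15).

gcd(2835, 2438) = 1  (2835 = 1×2438 + 397, 2438 = 6×397 + 56, 397 = 7×56 + 5, 56 = 11×5 + 1, 5 = 5×1).
gcd(1, 15) = 1.

1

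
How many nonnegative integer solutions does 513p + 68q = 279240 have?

8

gcd(513, 68) = 1  (513 = 7×68 + 37, 68 = 1×37 + 31, 37 = 1×31 + 6, 31 = 5×6 + 1, 6 = 6×1).
Back-substituting, 513×(-11) + 68×(83) = 1.
Scale by 279240: one solution is (-3071640, 23176920). Reduce p mod 68: (56, 3684).
General: p = 56 + 68t, q = 3684 - 513t.
p ≥ 0 ⇒ t ≥ 0; q ≥ 0 ⇒ t ≤ 7. So t ∈ [0, 7]: 8 solutions.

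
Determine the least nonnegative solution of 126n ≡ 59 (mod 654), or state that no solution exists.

no solution

gcd(654, 126) = 6.
6 does not divide 59, so the congruence has no solution.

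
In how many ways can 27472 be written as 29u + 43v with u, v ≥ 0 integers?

22

gcd(43, 29):
  43 = 1*29 + 14
  29 = 2*14 + 1
  14 = 14*1
so gcd(43, 29) = 1.
Back-substitute for Bézout coefficients:
  1 = 29 - 2*14
  ... = 29*(3) + 43*(-2)
Scale by 27472: one solution is (82416, -54944). Reduce u mod 43: (28, 620).
General: u = 28 + 43t, v = 620 - 29t.
u ≥ 0 ⇒ t ≥ 0; v ≥ 0 ⇒ t ≤ 21. So t ∈ [0, 21]: 22 solutions.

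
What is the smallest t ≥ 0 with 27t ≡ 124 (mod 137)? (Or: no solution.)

101

gcd(137, 27) = 1.
1 divides 124, so solutions exist.
By Bézout, 27*(66) + 137*(-13) = 1.
So 27*(66) ≡ 1 (mod 137); multiply by 124: t ≡ 8184 (mod 137).
Smallest nonnegative: t = 8184 mod 137 = 101.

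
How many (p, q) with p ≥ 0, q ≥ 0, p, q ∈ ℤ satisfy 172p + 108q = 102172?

22

gcd(172, 108):
  172 = 1×108 + 64
  108 = 1×64 + 44
  64 = 1×44 + 20
  44 = 2×20 + 4
  20 = 5×4
so gcd(172, 108) = 4.
Back-substitute for Bézout coefficients:
  4 = 44 - 2×20
  ... = 172×(-5) + 108×(8)
Scale by 25543: one solution is (-127715, 204344). Reduce p mod 27: (22, 911).
General: p = 22 + 27t, q = 911 - 43t.
p ≥ 0 ⇒ t ≥ 0; q ≥ 0 ⇒ t ≤ 21. So t ∈ [0, 21]: 22 solutions.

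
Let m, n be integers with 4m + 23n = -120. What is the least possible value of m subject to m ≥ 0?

gcd(23, 4) = 1  (23 = 5·4 + 3, 4 = 1·3 + 1, 3 = 3·1).
1 divides -120, so solutions exist.
Back-substituting, 4·(6) + 23·(-1) = 1.
Scale by -120/1 = -120: (m₀, n₀) = (-720, 120).
General solution: m = -720 + 23t, n = 120 - 4t for integer t.
m ≥ 0: smallest is -720 mod 23 = 16 (at t = 32), with n = -8.

16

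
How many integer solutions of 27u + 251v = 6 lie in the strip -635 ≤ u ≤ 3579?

17

gcd(251, 27):
  251 = 9·27 + 8
  27 = 3·8 + 3
  8 = 2·3 + 2
  3 = 1·2 + 1
  2 = 2·1
so gcd(251, 27) = 1.
Back-substitute for Bézout coefficients:
  1 = 3 - 1·2
  ... = 27·(93) + 251·(-10)
Scale by 6: particular solution (558, -60); reduce u mod 251: (56, -6).
General solution: u = 56 + 251t, v = -6 - 27t for integer t.
-635 ≤ 56 + 251t ≤ 3579 gives t ∈ [-2, 14], which is 17 values.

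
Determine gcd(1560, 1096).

gcd(1560, 1096) = 8  (1560 = 1*1096 + 464, 1096 = 2*464 + 168, 464 = 2*168 + 128, 168 = 1*128 + 40, 128 = 3*40 + 8, 40 = 5*8).

8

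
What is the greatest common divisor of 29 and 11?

1

gcd(29, 11) = 1  (29 = 2*11 + 7, 11 = 1*7 + 4, 7 = 1*4 + 3, 4 = 1*3 + 1, 3 = 3*1).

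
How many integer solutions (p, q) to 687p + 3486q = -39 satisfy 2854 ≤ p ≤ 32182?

gcd(3486, 687):
  3486 = 5×687 + 51
  687 = 13×51 + 24
  51 = 2×24 + 3
  24 = 8×3
so gcd(3486, 687) = 3.
Back-substitute for Bézout coefficients:
  3 = 51 - 2×24
  ... = 687×(-137) + 3486×(27)
Scale by -13: particular solution (1781, -351); reduce p mod 1162: (619, -122).
General solution: p = 619 + 1162t, q = -122 - 229t for integer t.
2854 ≤ 619 + 1162t ≤ 32182 gives t ∈ [2, 27], which is 26 values.

26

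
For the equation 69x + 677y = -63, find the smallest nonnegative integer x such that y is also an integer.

gcd(677, 69):
  677 = 9×69 + 56
  69 = 1×56 + 13
  56 = 4×13 + 4
  13 = 3×4 + 1
  4 = 4×1
so gcd(677, 69) = 1.
1 divides -63, so solutions exist.
Back-substitute for Bézout coefficients:
  1 = 13 - 3×4
  ... = 69×(157) + 677×(-16)
Scale by -63/1 = -63: (x₀, y₀) = (-9891, 1008).
General solution: x = -9891 + 677t, y = 1008 - 69t for integer t.
x ≥ 0: smallest is -9891 mod 677 = 264 (at t = 15), with y = -27.

264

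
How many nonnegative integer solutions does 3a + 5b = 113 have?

gcd(5, 3):
  5 = 1×3 + 2
  3 = 1×2 + 1
  2 = 2×1
so gcd(5, 3) = 1.
Back-substitute for Bézout coefficients:
  1 = 3 - 1×2
  ... = 3×(2) + 5×(-1)
Scale by 113: one solution is (226, -113). Reduce a mod 5: (1, 22).
General: a = 1 + 5t, b = 22 - 3t.
a ≥ 0 ⇒ t ≥ 0; b ≥ 0 ⇒ t ≤ 7. So t ∈ [0, 7]: 8 solutions.

8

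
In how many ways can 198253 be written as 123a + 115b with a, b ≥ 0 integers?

14

gcd(123, 115) = 1.
By Bézout, 123·(-43) + 115·(46) = 1.
One solution: (71, 1648).
General: a = 71 + 115t, b = 1648 - 123t.
a ≥ 0 ⇒ t ≥ 0; b ≥ 0 ⇒ t ≤ 13. So t ∈ [0, 13]: 14 solutions.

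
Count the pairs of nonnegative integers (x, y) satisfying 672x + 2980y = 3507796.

7

gcd(2980, 672):
  2980 = 4*672 + 292
  672 = 2*292 + 88
  292 = 3*88 + 28
  88 = 3*28 + 4
  28 = 7*4
so gcd(2980, 672) = 4.
Back-substitute for Bézout coefficients:
  4 = 88 - 3*28
  ... = 672*(102) + 2980*(-23)
Scale by 876949: one solution is (89448798, -20169827). Reduce x mod 745: (373, 1093).
General: x = 373 + 745t, y = 1093 - 168t.
x ≥ 0 ⇒ t ≥ 0; y ≥ 0 ⇒ t ≤ 6. So t ∈ [0, 6]: 7 solutions.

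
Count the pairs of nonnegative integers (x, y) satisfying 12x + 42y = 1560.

19

gcd(42, 12):
  42 = 3*12 + 6
  12 = 2*6
so gcd(42, 12) = 6.
Back-substitute for Bézout coefficients:
  6 = 42 - 3*12
  ... = 12*(-3) + 42*(1)
Scale by 260: one solution is (-780, 260). Reduce x mod 7: (4, 36).
General: x = 4 + 7t, y = 36 - 2t.
x ≥ 0 ⇒ t ≥ 0; y ≥ 0 ⇒ t ≤ 18. So t ∈ [0, 18]: 19 solutions.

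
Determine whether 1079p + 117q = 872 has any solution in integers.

no

gcd(1079, 117) = 13  (1079 = 9*117 + 26, 117 = 4*26 + 13, 26 = 2*13).
13 does not divide 872 (remainder 1), so no integer solutions.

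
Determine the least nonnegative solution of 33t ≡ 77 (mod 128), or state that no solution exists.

gcd(128, 33) = 1  (128 = 3×33 + 29, 33 = 1×29 + 4, 29 = 7×4 + 1, 4 = 4×1).
1 divides 77, so solutions exist.
Back-substituting, 33×(-31) + 128×(8) = 1.
So 33×(-31) ≡ 1 (mod 128); multiply by 77: t ≡ -2387 (mod 128).
Smallest nonnegative: t = -2387 mod 128 = 45.

45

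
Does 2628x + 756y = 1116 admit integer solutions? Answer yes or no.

yes

gcd(2628, 756) = 36  (2628 = 3*756 + 360, 756 = 2*360 + 36, 360 = 10*36).
36 divides 1116, so integer solutions exist.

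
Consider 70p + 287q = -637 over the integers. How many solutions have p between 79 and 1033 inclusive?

gcd(287, 70) = 7  (287 = 4×70 + 7, 70 = 10×7).
Back-substituting, 70×(-4) + 287×(1) = 7.
Scale by -91: particular solution (364, -91); reduce p mod 41: (36, -11).
General solution: p = 36 + 41t, q = -11 - 10t for integer t.
79 ≤ 36 + 41t ≤ 1033 gives t ∈ [2, 24], which is 23 values.

23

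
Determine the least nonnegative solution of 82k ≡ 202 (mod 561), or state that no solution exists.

454

gcd(561, 82):
  561 = 6×82 + 69
  82 = 1×69 + 13
  69 = 5×13 + 4
  13 = 3×4 + 1
  4 = 4×1
so gcd(561, 82) = 1.
1 divides 202, so solutions exist.
Back-substitute for Bézout coefficients:
  1 = 13 - 3×4
  ... = 82×(130) + 561×(-19)
So 82×(130) ≡ 1 (mod 561); multiply by 202: k ≡ 26260 (mod 561).
Smallest nonnegative: k = 26260 mod 561 = 454.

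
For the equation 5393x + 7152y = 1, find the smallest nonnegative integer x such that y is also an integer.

gcd(7152, 5393):
  7152 = 1·5393 + 1759
  5393 = 3·1759 + 116
  1759 = 15·116 + 19
  116 = 6·19 + 2
  19 = 9·2 + 1
  2 = 2·1
so gcd(7152, 5393) = 1.
1 divides 1, so solutions exist.
Back-substitute for Bézout coefficients:
  1 = 19 - 9·2
  ... = 5393·(-3391) + 7152·(2557)
Scale by 1/1 = 1: (x₀, y₀) = (-3391, 2557).
General solution: x = -3391 + 7152t, y = 2557 - 5393t for integer t.
x ≥ 0: smallest is -3391 mod 7152 = 3761 (at t = 1), with y = -2836.

3761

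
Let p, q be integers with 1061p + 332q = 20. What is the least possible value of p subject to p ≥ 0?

gcd(1061, 332) = 1  (1061 = 3·332 + 65, 332 = 5·65 + 7, 65 = 9·7 + 2, 7 = 3·2 + 1, 2 = 2·1).
1 divides 20, so solutions exist.
Back-substituting, 1061·(-143) + 332·(457) = 1.
Scale by 20/1 = 20: (p₀, q₀) = (-2860, 9140).
General solution: p = -2860 + 332t, q = 9140 - 1061t for integer t.
p ≥ 0: smallest is -2860 mod 332 = 128 (at t = 9), with q = -409.

128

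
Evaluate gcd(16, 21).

gcd(21, 16) = 1  (21 = 1*16 + 5, 16 = 3*5 + 1, 5 = 5*1).

1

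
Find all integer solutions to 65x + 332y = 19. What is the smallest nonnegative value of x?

gcd(332, 65) = 1  (332 = 5·65 + 7, 65 = 9·7 + 2, 7 = 3·2 + 1, 2 = 2·1).
1 divides 19, so solutions exist.
Back-substituting, 65·(-143) + 332·(28) = 1.
Scale by 19/1 = 19: (x₀, y₀) = (-2717, 532).
General solution: x = -2717 + 332t, y = 532 - 65t for integer t.
x ≥ 0: smallest is -2717 mod 332 = 271 (at t = 9), with y = -53.

271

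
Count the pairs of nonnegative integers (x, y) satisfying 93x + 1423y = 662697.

gcd(1423, 93) = 1  (1423 = 15*93 + 28, 93 = 3*28 + 9, 28 = 3*9 + 1, 9 = 9*1).
Back-substituting, 93*(-153) + 1423*(10) = 1.
Scale by 662697: one solution is (-101392641, 6626970). Reduce x mod 1423: (378, 441).
General: x = 378 + 1423t, y = 441 - 93t.
x ≥ 0 ⇒ t ≥ 0; y ≥ 0 ⇒ t ≤ 4. So t ∈ [0, 4]: 5 solutions.

5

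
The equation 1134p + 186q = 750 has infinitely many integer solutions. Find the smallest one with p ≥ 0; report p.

21

gcd(1134, 186):
  1134 = 6·186 + 18
  186 = 10·18 + 6
  18 = 3·6
so gcd(1134, 186) = 6.
6 divides 750, so solutions exist.
Back-substitute for Bézout coefficients:
  6 = 186 - 10·18
  ... = 1134·(-10) + 186·(61)
Scale by 750/6 = 125: (p₀, q₀) = (-1250, 7625).
General solution: p = -1250 + 31t, q = 7625 - 189t for integer t.
p ≥ 0: smallest is -1250 mod 31 = 21 (at t = 41), with q = -124.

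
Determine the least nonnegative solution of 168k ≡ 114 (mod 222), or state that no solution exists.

gcd(222, 168):
  222 = 1·168 + 54
  168 = 3·54 + 6
  54 = 9·6
so gcd(222, 168) = 6.
6 divides 114, so solutions exist.
Back-substitute for Bézout coefficients:
  6 = 168 - 3·54
  ... = 168·(4) + 222·(-3)
So 168·(4) ≡ 6 (mod 222); multiply by 19: k ≡ 76 (mod 37).
Smallest nonnegative: k = 76 mod 37 = 2.

2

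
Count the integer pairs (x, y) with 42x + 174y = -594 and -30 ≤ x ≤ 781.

gcd(174, 42) = 6.
By Bézout, 42*(-4) + 174*(1) = 6.
Particular solution: (19, -8).
General solution: x = 19 + 29t, y = -8 - 7t for integer t.
-30 ≤ 19 + 29t ≤ 781 gives t ∈ [-1, 26], which is 28 values.

28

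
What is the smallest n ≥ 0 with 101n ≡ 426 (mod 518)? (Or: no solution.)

gcd(518, 101) = 1  (518 = 5×101 + 13, 101 = 7×13 + 10, 13 = 1×10 + 3, 10 = 3×3 + 1, 3 = 3×1).
1 divides 426, so solutions exist.
Back-substituting, 101×(159) + 518×(-31) = 1.
So 101×(159) ≡ 1 (mod 518); multiply by 426: n ≡ 67734 (mod 518).
Smallest nonnegative: n = 67734 mod 518 = 394.

394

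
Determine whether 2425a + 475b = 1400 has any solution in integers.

gcd(2425, 475) = 25  (2425 = 5·475 + 50, 475 = 9·50 + 25, 50 = 2·25).
25 divides 1400, so integer solutions exist.

yes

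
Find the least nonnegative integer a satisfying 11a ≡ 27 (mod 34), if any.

gcd(34, 11) = 1.
1 divides 27, so solutions exist.
By Bézout, 11*(-3) + 34*(1) = 1.
So 11*(-3) ≡ 1 (mod 34); multiply by 27: a ≡ -81 (mod 34).
Smallest nonnegative: a = -81 mod 34 = 21.

21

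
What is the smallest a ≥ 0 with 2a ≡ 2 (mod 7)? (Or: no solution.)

gcd(7, 2):
  7 = 3*2 + 1
  2 = 2*1
so gcd(7, 2) = 1.
1 divides 2, so solutions exist.
Back-substitute for Bézout coefficients:
  1 = 7 - 3*2
  ... = 2*(-3) + 7*(1)
So 2*(-3) ≡ 1 (mod 7); multiply by 2: a ≡ -6 (mod 7).
Smallest nonnegative: a = -6 mod 7 = 1.

1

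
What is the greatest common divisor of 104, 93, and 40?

gcd(104, 93):
  104 = 1*93 + 11
  93 = 8*11 + 5
  11 = 2*5 + 1
  5 = 5*1
so gcd(104, 93) = 1.
gcd(1, 40) = 1.

1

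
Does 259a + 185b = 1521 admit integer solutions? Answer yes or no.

gcd(259, 185) = 37  (259 = 1×185 + 74, 185 = 2×74 + 37, 74 = 2×37).
37 does not divide 1521 (remainder 4), so no integer solutions.

no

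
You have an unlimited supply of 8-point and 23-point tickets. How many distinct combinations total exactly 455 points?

3

Need nonnegative integers with 8j + 23k = 455.
gcd(8, 23) = 1, and 8·(3) + 23·(-1) = 1.
So (j₀, k₀) = (1365, -455); general j = 1365 + 23t, k = -455 - 8t.
j ≥ 0 ⇒ t ≥ -59; k ≥ 0 ⇒ t ≤ -57. That's 3 values of t.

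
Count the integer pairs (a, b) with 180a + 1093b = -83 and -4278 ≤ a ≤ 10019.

gcd(1093, 180):
  1093 = 6×180 + 13
  180 = 13×13 + 11
  13 = 1×11 + 2
  11 = 5×2 + 1
  2 = 2×1
so gcd(1093, 180) = 1.
Back-substitute for Bézout coefficients:
  1 = 11 - 5×2
  ... = 180×(504) + 1093×(-83)
Scale by -83: particular solution (-41832, 6889); reduce a mod 1093: (795, -131).
General solution: a = 795 + 1093t, b = -131 - 180t for integer t.
-4278 ≤ 795 + 1093t ≤ 10019 gives t ∈ [-4, 8], which is 13 values.

13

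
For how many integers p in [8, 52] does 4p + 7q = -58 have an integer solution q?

7

gcd(7, 4) = 1  (7 = 1·4 + 3, 4 = 1·3 + 1, 3 = 3·1).
Back-substituting, 4·(2) + 7·(-1) = 1.
Scale by -58: particular solution (-116, 58); reduce p mod 7: (3, -10).
General solution: p = 3 + 7t, q = -10 - 4t for integer t.
8 ≤ 3 + 7t ≤ 52 gives t ∈ [1, 7], which is 7 values.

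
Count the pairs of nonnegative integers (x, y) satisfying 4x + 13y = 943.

18

gcd(13, 4) = 1  (13 = 3*4 + 1, 4 = 4*1).
Back-substituting, 4*(-3) + 13*(1) = 1.
Scale by 943: one solution is (-2829, 943). Reduce x mod 13: (5, 71).
General: x = 5 + 13t, y = 71 - 4t.
x ≥ 0 ⇒ t ≥ 0; y ≥ 0 ⇒ t ≤ 17. So t ∈ [0, 17]: 18 solutions.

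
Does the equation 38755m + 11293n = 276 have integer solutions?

gcd(38755, 11293) = 23  (38755 = 3×11293 + 4876, 11293 = 2×4876 + 1541, 4876 = 3×1541 + 253, 1541 = 6×253 + 23, 253 = 11×23).
23 divides 276, so integer solutions exist.

yes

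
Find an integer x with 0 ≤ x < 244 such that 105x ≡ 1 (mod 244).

165

gcd(244, 105) = 1.
By Bézout, 105·(-79) + 244·(34) = 1.
So 105·-79 ≡ 1 (mod 244), and -79 mod 244 = 165.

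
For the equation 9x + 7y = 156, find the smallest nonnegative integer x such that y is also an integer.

gcd(9, 7) = 1.
1 divides 156, so solutions exist.
By Bézout, 9*(-3) + 7*(4) = 1.
Scale by 156/1 = 156: (x₀, y₀) = (-468, 624).
General solution: x = -468 + 7t, y = 624 - 9t for integer t.
x ≥ 0: smallest is -468 mod 7 = 1 (at t = 67), with y = 21.

1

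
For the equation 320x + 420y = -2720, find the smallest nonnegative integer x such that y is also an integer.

gcd(420, 320) = 20.
20 divides -2720, so solutions exist.
By Bézout, 320·(4) + 420·(-3) = 20.
Scale by -2720/20 = -136: (x₀, y₀) = (-544, 408).
General solution: x = -544 + 21t, y = 408 - 16t for integer t.
x ≥ 0: smallest is -544 mod 21 = 2 (at t = 26), with y = -8.

2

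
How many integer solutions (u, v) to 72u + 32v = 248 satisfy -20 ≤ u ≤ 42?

gcd(72, 32) = 8  (72 = 2*32 + 8, 32 = 4*8).
Back-substituting, 72*(1) + 32*(-2) = 8.
Scale by 31: particular solution (31, -62); reduce u mod 4: (3, 1).
General solution: u = 3 + 4t, v = 1 - 9t for integer t.
-20 ≤ 3 + 4t ≤ 42 gives t ∈ [-5, 9], which is 15 values.

15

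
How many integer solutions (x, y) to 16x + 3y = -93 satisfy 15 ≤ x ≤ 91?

26

gcd(16, 3):
  16 = 5×3 + 1
  3 = 3×1
so gcd(16, 3) = 1.
Back-substitute for Bézout coefficients:
  1 = 16 - 5×3
  ... = 16×(1) + 3×(-5)
Scale by -93: particular solution (-93, 465); reduce x mod 3: (0, -31).
General solution: x = 0 + 3t, y = -31 - 16t for integer t.
15 ≤ 0 + 3t ≤ 91 gives t ∈ [5, 30], which is 26 values.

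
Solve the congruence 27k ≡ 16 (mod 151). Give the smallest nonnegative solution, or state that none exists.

gcd(151, 27):
  151 = 5×27 + 16
  27 = 1×16 + 11
  16 = 1×11 + 5
  11 = 2×5 + 1
  5 = 5×1
so gcd(151, 27) = 1.
1 divides 16, so solutions exist.
Back-substitute for Bézout coefficients:
  1 = 11 - 2×5
  ... = 27×(28) + 151×(-5)
So 27×(28) ≡ 1 (mod 151); multiply by 16: k ≡ 448 (mod 151).
Smallest nonnegative: k = 448 mod 151 = 146.

146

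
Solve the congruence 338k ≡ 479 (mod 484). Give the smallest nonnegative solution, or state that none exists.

gcd(484, 338):
  484 = 1×338 + 146
  338 = 2×146 + 46
  146 = 3×46 + 8
  46 = 5×8 + 6
  8 = 1×6 + 2
  6 = 3×2
so gcd(484, 338) = 2.
2 does not divide 479, so the congruence has no solution.

no solution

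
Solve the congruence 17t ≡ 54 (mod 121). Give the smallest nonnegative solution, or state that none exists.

gcd(121, 17) = 1  (121 = 7×17 + 2, 17 = 8×2 + 1, 2 = 2×1).
1 divides 54, so solutions exist.
Back-substituting, 17×(57) + 121×(-8) = 1.
So 17×(57) ≡ 1 (mod 121); multiply by 54: t ≡ 3078 (mod 121).
Smallest nonnegative: t = 3078 mod 121 = 53.

53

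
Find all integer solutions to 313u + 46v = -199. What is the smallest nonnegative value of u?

17

gcd(313, 46) = 1.
1 divides -199, so solutions exist.
By Bézout, 313×(5) + 46×(-34) = 1.
Scale by -199/1 = -199: (u₀, v₀) = (-995, 6766).
General solution: u = -995 + 46t, v = 6766 - 313t for integer t.
u ≥ 0: smallest is -995 mod 46 = 17 (at t = 22), with v = -120.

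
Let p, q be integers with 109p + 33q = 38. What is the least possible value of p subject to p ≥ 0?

gcd(109, 33) = 1.
1 divides 38, so solutions exist.
By Bézout, 109·(10) + 33·(-33) = 1.
Scale by 38/1 = 38: (p₀, q₀) = (380, -1254).
General solution: p = 380 + 33t, q = -1254 - 109t for integer t.
p ≥ 0: smallest is 380 mod 33 = 17 (at t = -11), with q = -55.

17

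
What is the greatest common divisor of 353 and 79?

gcd(353, 79) = 1  (353 = 4·79 + 37, 79 = 2·37 + 5, 37 = 7·5 + 2, 5 = 2·2 + 1, 2 = 2·1).

1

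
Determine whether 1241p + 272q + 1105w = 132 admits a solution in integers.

no

gcd(1241, 272) = 17  (1241 = 4·272 + 153, 272 = 1·153 + 119, 153 = 1·119 + 34, 119 = 3·34 + 17, 34 = 2·17).
gcd(17, 1105) = 17.
17 does not divide 132 (remainder 13), so no integer solutions.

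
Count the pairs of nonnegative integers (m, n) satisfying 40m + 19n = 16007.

21

gcd(40, 19):
  40 = 2*19 + 2
  19 = 9*2 + 1
  2 = 2*1
so gcd(40, 19) = 1.
Back-substitute for Bézout coefficients:
  1 = 19 - 9*2
  ... = 40*(-9) + 19*(19)
Scale by 16007: one solution is (-144063, 304133). Reduce m mod 19: (14, 813).
General: m = 14 + 19t, n = 813 - 40t.
m ≥ 0 ⇒ t ≥ 0; n ≥ 0 ⇒ t ≤ 20. So t ∈ [0, 20]: 21 solutions.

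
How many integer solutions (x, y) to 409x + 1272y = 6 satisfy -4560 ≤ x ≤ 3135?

gcd(1272, 409):
  1272 = 3·409 + 45
  409 = 9·45 + 4
  45 = 11·4 + 1
  4 = 4·1
so gcd(1272, 409) = 1.
Back-substitute for Bézout coefficients:
  1 = 45 - 11·4
  ... = 409·(-311) + 1272·(100)
Scale by 6: particular solution (-1866, 600); reduce x mod 1272: (678, -218).
General solution: x = 678 + 1272t, y = -218 - 409t for integer t.
-4560 ≤ 678 + 1272t ≤ 3135 gives t ∈ [-4, 1], which is 6 values.

6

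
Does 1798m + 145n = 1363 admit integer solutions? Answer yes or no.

gcd(1798, 145) = 29.
29 divides 1363, so integer solutions exist.

yes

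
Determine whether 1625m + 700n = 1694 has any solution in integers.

gcd(1625, 700) = 25.
25 does not divide 1694 (remainder 19), so no integer solutions.

no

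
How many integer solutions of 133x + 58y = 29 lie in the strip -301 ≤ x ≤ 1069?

23

gcd(133, 58):
  133 = 2*58 + 17
  58 = 3*17 + 7
  17 = 2*7 + 3
  7 = 2*3 + 1
  3 = 3*1
so gcd(133, 58) = 1.
Back-substitute for Bézout coefficients:
  1 = 7 - 2*3
  ... = 133*(-17) + 58*(39)
Scale by 29: particular solution (-493, 1131); reduce x mod 58: (29, -66).
General solution: x = 29 + 58t, y = -66 - 133t for integer t.
-301 ≤ 29 + 58t ≤ 1069 gives t ∈ [-5, 17], which is 23 values.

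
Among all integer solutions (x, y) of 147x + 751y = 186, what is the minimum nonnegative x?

gcd(751, 147):
  751 = 5*147 + 16
  147 = 9*16 + 3
  16 = 5*3 + 1
  3 = 3*1
so gcd(751, 147) = 1.
1 divides 186, so solutions exist.
Back-substitute for Bézout coefficients:
  1 = 16 - 5*3
  ... = 147*(-235) + 751*(46)
Scale by 186/1 = 186: (x₀, y₀) = (-43710, 8556).
General solution: x = -43710 + 751t, y = 8556 - 147t for integer t.
x ≥ 0: smallest is -43710 mod 751 = 599 (at t = 59), with y = -117.

599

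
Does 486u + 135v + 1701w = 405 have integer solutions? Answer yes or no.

yes

gcd(486, 135):
  486 = 3×135 + 81
  135 = 1×81 + 54
  81 = 1×54 + 27
  54 = 2×27
so gcd(486, 135) = 27.
gcd(27, 1701) = 27.
27 divides 405, so integer solutions exist.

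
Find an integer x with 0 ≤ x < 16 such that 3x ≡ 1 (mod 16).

gcd(16, 3) = 1.
By Bézout, 3*(-5) + 16*(1) = 1.
So 3*-5 ≡ 1 (mod 16), and -5 mod 16 = 11.

11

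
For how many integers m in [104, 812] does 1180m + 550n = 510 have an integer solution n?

gcd(1180, 550) = 10  (1180 = 2·550 + 80, 550 = 6·80 + 70, 80 = 1·70 + 10, 70 = 7·10).
Back-substituting, 1180·(7) + 550·(-15) = 10.
Scale by 51: particular solution (357, -765); reduce m mod 55: (27, -57).
General solution: m = 27 + 55t, n = -57 - 118t for integer t.
104 ≤ 27 + 55t ≤ 812 gives t ∈ [2, 14], which is 13 values.

13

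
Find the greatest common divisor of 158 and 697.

1

gcd(697, 158):
  697 = 4·158 + 65
  158 = 2·65 + 28
  65 = 2·28 + 9
  28 = 3·9 + 1
  9 = 9·1
so gcd(697, 158) = 1.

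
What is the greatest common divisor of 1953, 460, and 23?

gcd(1953, 460) = 1.
gcd(1, 23) = 1.

1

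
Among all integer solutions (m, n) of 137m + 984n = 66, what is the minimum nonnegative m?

690

gcd(984, 137) = 1  (984 = 7·137 + 25, 137 = 5·25 + 12, 25 = 2·12 + 1, 12 = 12·1).
1 divides 66, so solutions exist.
Back-substituting, 137·(-79) + 984·(11) = 1.
Scale by 66/1 = 66: (m₀, n₀) = (-5214, 726).
General solution: m = -5214 + 984t, n = 726 - 137t for integer t.
m ≥ 0: smallest is -5214 mod 984 = 690 (at t = 6), with n = -96.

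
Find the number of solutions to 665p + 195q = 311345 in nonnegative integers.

12

gcd(665, 195):
  665 = 3×195 + 80
  195 = 2×80 + 35
  80 = 2×35 + 10
  35 = 3×10 + 5
  10 = 2×5
so gcd(665, 195) = 5.
Back-substitute for Bézout coefficients:
  5 = 35 - 3×10
  ... = 665×(-17) + 195×(58)
Scale by 62269: one solution is (-1058573, 3611602). Reduce p mod 39: (4, 1583).
General: p = 4 + 39t, q = 1583 - 133t.
p ≥ 0 ⇒ t ≥ 0; q ≥ 0 ⇒ t ≤ 11. So t ∈ [0, 11]: 12 solutions.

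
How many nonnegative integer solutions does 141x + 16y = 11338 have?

5

gcd(141, 16) = 1  (141 = 8·16 + 13, 16 = 1·13 + 3, 13 = 4·3 + 1, 3 = 3·1).
Back-substituting, 141·(5) + 16·(-44) = 1.
Scale by 11338: one solution is (56690, -498872). Reduce x mod 16: (2, 691).
General: x = 2 + 16t, y = 691 - 141t.
x ≥ 0 ⇒ t ≥ 0; y ≥ 0 ⇒ t ≤ 4. So t ∈ [0, 4]: 5 solutions.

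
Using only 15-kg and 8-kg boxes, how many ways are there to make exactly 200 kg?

Need nonnegative integers with 15j + 8k = 200.
gcd(15, 8) = 1, and 15·(-1) + 8·(2) = 1.
So (j₀, k₀) = (-200, 400); general j = -200 + 8t, k = 400 - 15t.
j ≥ 0 ⇒ t ≥ 25; k ≥ 0 ⇒ t ≤ 26. That's 2 values of t.

2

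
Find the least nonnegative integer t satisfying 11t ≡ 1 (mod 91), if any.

58

gcd(91, 11) = 1  (91 = 8*11 + 3, 11 = 3*3 + 2, 3 = 1*2 + 1, 2 = 2*1).
1 divides 1, so solutions exist.
Back-substituting, 11*(-33) + 91*(4) = 1.
So 11*(-33) ≡ 1 (mod 91); multiply by 1: t ≡ -33 (mod 91).
Smallest nonnegative: t = -33 mod 91 = 58.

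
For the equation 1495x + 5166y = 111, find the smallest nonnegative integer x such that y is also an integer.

gcd(5166, 1495):
  5166 = 3*1495 + 681
  1495 = 2*681 + 133
  681 = 5*133 + 16
  133 = 8*16 + 5
  16 = 3*5 + 1
  5 = 5*1
so gcd(5166, 1495) = 1.
1 divides 111, so solutions exist.
Back-substitute for Bézout coefficients:
  1 = 16 - 3*5
  ... = 1495*(-971) + 5166*(281)
Scale by 111/1 = 111: (x₀, y₀) = (-107781, 31191).
General solution: x = -107781 + 5166t, y = 31191 - 1495t for integer t.
x ≥ 0: smallest is -107781 mod 5166 = 705 (at t = 21), with y = -204.

705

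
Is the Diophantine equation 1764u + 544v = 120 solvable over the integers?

yes

gcd(1764, 544) = 4  (1764 = 3×544 + 132, 544 = 4×132 + 16, 132 = 8×16 + 4, 16 = 4×4).
4 divides 120, so integer solutions exist.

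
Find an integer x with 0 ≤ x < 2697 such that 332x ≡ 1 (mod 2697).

2039

gcd(2697, 332) = 1.
By Bézout, 332·(-658) + 2697·(81) = 1.
So 332·-658 ≡ 1 (mod 2697), and -658 mod 2697 = 2039.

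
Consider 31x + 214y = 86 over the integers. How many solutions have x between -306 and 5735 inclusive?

28

gcd(214, 31):
  214 = 6·31 + 28
  31 = 1·28 + 3
  28 = 9·3 + 1
  3 = 3·1
so gcd(214, 31) = 1.
Back-substitute for Bézout coefficients:
  1 = 28 - 9·3
  ... = 31·(-69) + 214·(10)
Scale by 86: particular solution (-5934, 860); reduce x mod 214: (58, -8).
General solution: x = 58 + 214t, y = -8 - 31t for integer t.
-306 ≤ 58 + 214t ≤ 5735 gives t ∈ [-1, 26], which is 28 values.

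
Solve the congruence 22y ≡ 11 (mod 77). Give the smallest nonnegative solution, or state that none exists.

gcd(77, 22):
  77 = 3×22 + 11
  22 = 2×11
so gcd(77, 22) = 11.
11 divides 11, so solutions exist.
Back-substitute for Bézout coefficients:
  11 = 77 - 3×22
  ... = 22×(-3) + 77×(1)
So 22×(-3) ≡ 11 (mod 77); multiply by 1: y ≡ -3 (mod 7).
Smallest nonnegative: y = -3 mod 7 = 4.

4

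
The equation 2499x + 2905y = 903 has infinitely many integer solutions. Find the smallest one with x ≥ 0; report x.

377

gcd(2905, 2499):
  2905 = 1·2499 + 406
  2499 = 6·406 + 63
  406 = 6·63 + 28
  63 = 2·28 + 7
  28 = 4·7
so gcd(2905, 2499) = 7.
7 divides 903, so solutions exist.
Back-substitute for Bézout coefficients:
  7 = 63 - 2·28
  ... = 2499·(93) + 2905·(-80)
Scale by 903/7 = 129: (x₀, y₀) = (11997, -10320).
General solution: x = 11997 + 415t, y = -10320 - 357t for integer t.
x ≥ 0: smallest is 11997 mod 415 = 377 (at t = -28), with y = -324.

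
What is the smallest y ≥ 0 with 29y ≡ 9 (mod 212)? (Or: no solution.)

gcd(212, 29) = 1  (212 = 7·29 + 9, 29 = 3·9 + 2, 9 = 4·2 + 1, 2 = 2·1).
1 divides 9, so solutions exist.
Back-substituting, 29·(-95) + 212·(13) = 1.
So 29·(-95) ≡ 1 (mod 212); multiply by 9: y ≡ -855 (mod 212).
Smallest nonnegative: y = -855 mod 212 = 205.

205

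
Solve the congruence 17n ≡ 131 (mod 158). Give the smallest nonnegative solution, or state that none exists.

gcd(158, 17) = 1.
1 divides 131, so solutions exist.
By Bézout, 17*(-65) + 158*(7) = 1.
So 17*(-65) ≡ 1 (mod 158); multiply by 131: n ≡ -8515 (mod 158).
Smallest nonnegative: n = -8515 mod 158 = 17.

17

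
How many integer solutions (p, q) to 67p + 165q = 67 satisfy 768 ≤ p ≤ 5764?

gcd(165, 67):
  165 = 2×67 + 31
  67 = 2×31 + 5
  31 = 6×5 + 1
  5 = 5×1
so gcd(165, 67) = 1.
Back-substitute for Bézout coefficients:
  1 = 31 - 6×5
  ... = 67×(-32) + 165×(13)
Scale by 67: particular solution (-2144, 871); reduce p mod 165: (1, 0).
General solution: p = 1 + 165t, q = 0 - 67t for integer t.
768 ≤ 1 + 165t ≤ 5764 gives t ∈ [5, 34], which is 30 values.

30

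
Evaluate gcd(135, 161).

gcd(161, 135):
  161 = 1·135 + 26
  135 = 5·26 + 5
  26 = 5·5 + 1
  5 = 5·1
so gcd(161, 135) = 1.

1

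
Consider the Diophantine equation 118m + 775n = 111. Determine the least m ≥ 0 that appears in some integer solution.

gcd(775, 118) = 1  (775 = 6·118 + 67, 118 = 1·67 + 51, 67 = 1·51 + 16, 51 = 3·16 + 3, 16 = 5·3 + 1, 3 = 3·1).
1 divides 111, so solutions exist.
Back-substituting, 118·(-243) + 775·(37) = 1.
Scale by 111/1 = 111: (m₀, n₀) = (-26973, 4107).
General solution: m = -26973 + 775t, n = 4107 - 118t for integer t.
m ≥ 0: smallest is -26973 mod 775 = 152 (at t = 35), with n = -23.

152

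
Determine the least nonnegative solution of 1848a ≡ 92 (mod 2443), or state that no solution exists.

gcd(2443, 1848):
  2443 = 1*1848 + 595
  1848 = 3*595 + 63
  595 = 9*63 + 28
  63 = 2*28 + 7
  28 = 4*7
so gcd(2443, 1848) = 7.
7 does not divide 92, so the congruence has no solution.

no solution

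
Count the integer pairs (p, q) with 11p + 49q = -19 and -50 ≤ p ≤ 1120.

gcd(49, 11) = 1  (49 = 4*11 + 5, 11 = 2*5 + 1, 5 = 5*1).
Back-substituting, 11*(9) + 49*(-2) = 1.
Scale by -19: particular solution (-171, 38); reduce p mod 49: (25, -6).
General solution: p = 25 + 49t, q = -6 - 11t for integer t.
-50 ≤ 25 + 49t ≤ 1120 gives t ∈ [-1, 22], which is 24 values.

24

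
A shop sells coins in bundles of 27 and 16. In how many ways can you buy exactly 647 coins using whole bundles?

Need nonnegative integers with 27j + 16k = 647.
gcd(27, 16) = 1, and 27·(3) + 16·(-5) = 1.
So (j₀, k₀) = (1941, -3235); general j = 1941 + 16t, k = -3235 - 27t.
j ≥ 0 ⇒ t ≥ -121; k ≥ 0 ⇒ t ≤ -120. That's 2 values of t.

2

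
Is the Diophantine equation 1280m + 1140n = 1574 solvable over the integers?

gcd(1280, 1140):
  1280 = 1·1140 + 140
  1140 = 8·140 + 20
  140 = 7·20
so gcd(1280, 1140) = 20.
20 does not divide 1574 (remainder 14), so no integer solutions.

no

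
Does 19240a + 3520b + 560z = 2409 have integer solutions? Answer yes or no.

no

gcd(19240, 3520) = 40.
gcd(40, 560) = 40.
40 does not divide 2409 (remainder 9), so no integer solutions.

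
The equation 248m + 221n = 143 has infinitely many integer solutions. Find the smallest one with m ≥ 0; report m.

gcd(248, 221):
  248 = 1×221 + 27
  221 = 8×27 + 5
  27 = 5×5 + 2
  5 = 2×2 + 1
  2 = 2×1
so gcd(248, 221) = 1.
1 divides 143, so solutions exist.
Back-substitute for Bézout coefficients:
  1 = 5 - 2×2
  ... = 248×(-90) + 221×(101)
Scale by 143/1 = 143: (m₀, n₀) = (-12870, 14443).
General solution: m = -12870 + 221t, n = 14443 - 248t for integer t.
m ≥ 0: smallest is -12870 mod 221 = 169 (at t = 59), with n = -189.

169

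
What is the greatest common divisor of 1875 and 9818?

gcd(9818, 1875) = 1  (9818 = 5·1875 + 443, 1875 = 4·443 + 103, 443 = 4·103 + 31, 103 = 3·31 + 10, 31 = 3·10 + 1, 10 = 10·1).

1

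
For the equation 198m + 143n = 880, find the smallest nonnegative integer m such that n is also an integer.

3

gcd(198, 143) = 11  (198 = 1*143 + 55, 143 = 2*55 + 33, 55 = 1*33 + 22, 33 = 1*22 + 11, 22 = 2*11).
11 divides 880, so solutions exist.
Back-substituting, 198*(-5) + 143*(7) = 11.
Scale by 880/11 = 80: (m₀, n₀) = (-400, 560).
General solution: m = -400 + 13t, n = 560 - 18t for integer t.
m ≥ 0: smallest is -400 mod 13 = 3 (at t = 31), with n = 2.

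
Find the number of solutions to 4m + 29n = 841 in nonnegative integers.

gcd(29, 4):
  29 = 7*4 + 1
  4 = 4*1
so gcd(29, 4) = 1.
Back-substitute for Bézout coefficients:
  1 = 29 - 7*4
  ... = 4*(-7) + 29*(1)
Scale by 841: one solution is (-5887, 841). Reduce m mod 29: (0, 29).
General: m = 0 + 29t, n = 29 - 4t.
m ≥ 0 ⇒ t ≥ 0; n ≥ 0 ⇒ t ≤ 7. So t ∈ [0, 7]: 8 solutions.

8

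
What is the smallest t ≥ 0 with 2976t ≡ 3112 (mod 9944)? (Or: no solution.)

1087

gcd(9944, 2976) = 8.
8 divides 3112, so solutions exist.
By Bézout, 2976×(137) + 9944×(-41) = 8.
So 2976×(137) ≡ 8 (mod 9944); multiply by 389: t ≡ 53293 (mod 1243).
Smallest nonnegative: t = 53293 mod 1243 = 1087.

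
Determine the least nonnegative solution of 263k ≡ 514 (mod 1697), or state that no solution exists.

1557

gcd(1697, 263) = 1.
1 divides 514, so solutions exist.
By Bézout, 263*(-271) + 1697*(42) = 1.
So 263*(-271) ≡ 1 (mod 1697); multiply by 514: k ≡ -139294 (mod 1697).
Smallest nonnegative: k = -139294 mod 1697 = 1557.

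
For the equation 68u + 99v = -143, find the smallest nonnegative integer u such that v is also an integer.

gcd(99, 68):
  99 = 1*68 + 31
  68 = 2*31 + 6
  31 = 5*6 + 1
  6 = 6*1
so gcd(99, 68) = 1.
1 divides -143, so solutions exist.
Back-substitute for Bézout coefficients:
  1 = 31 - 5*6
  ... = 68*(-16) + 99*(11)
Scale by -143/1 = -143: (u₀, v₀) = (2288, -1573).
General solution: u = 2288 + 99t, v = -1573 - 68t for integer t.
u ≥ 0: smallest is 2288 mod 99 = 11 (at t = -23), with v = -9.

11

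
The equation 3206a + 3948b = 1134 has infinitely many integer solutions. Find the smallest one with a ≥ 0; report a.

gcd(3948, 3206) = 14.
14 divides 1134, so solutions exist.
By Bézout, 3206*(133) + 3948*(-108) = 14.
Scale by 1134/14 = 81: (a₀, b₀) = (10773, -8748).
General solution: a = 10773 + 282t, b = -8748 - 229t for integer t.
a ≥ 0: smallest is 10773 mod 282 = 57 (at t = -38), with b = -46.

57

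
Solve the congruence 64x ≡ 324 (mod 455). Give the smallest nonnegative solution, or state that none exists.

gcd(455, 64):
  455 = 7*64 + 7
  64 = 9*7 + 1
  7 = 7*1
so gcd(455, 64) = 1.
1 divides 324, so solutions exist.
Back-substitute for Bézout coefficients:
  1 = 64 - 9*7
  ... = 64*(64) + 455*(-9)
So 64*(64) ≡ 1 (mod 455); multiply by 324: x ≡ 20736 (mod 455).
Smallest nonnegative: x = 20736 mod 455 = 261.

261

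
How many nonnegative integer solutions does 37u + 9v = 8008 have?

gcd(37, 9) = 1  (37 = 4*9 + 1, 9 = 9*1).
Back-substituting, 37*(1) + 9*(-4) = 1.
Scale by 8008: one solution is (8008, -32032). Reduce u mod 9: (7, 861).
General: u = 7 + 9t, v = 861 - 37t.
u ≥ 0 ⇒ t ≥ 0; v ≥ 0 ⇒ t ≤ 23. So t ∈ [0, 23]: 24 solutions.

24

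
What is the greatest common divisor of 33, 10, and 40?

1

gcd(33, 10) = 1.
gcd(1, 40) = 1.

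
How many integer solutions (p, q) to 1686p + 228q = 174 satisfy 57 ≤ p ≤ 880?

21

gcd(1686, 228):
  1686 = 7·228 + 90
  228 = 2·90 + 48
  90 = 1·48 + 42
  48 = 1·42 + 6
  42 = 7·6
so gcd(1686, 228) = 6.
Back-substitute for Bézout coefficients:
  6 = 48 - 1·42
  ... = 1686·(-5) + 228·(37)
Scale by 29: particular solution (-145, 1073); reduce p mod 38: (7, -51).
General solution: p = 7 + 38t, q = -51 - 281t for integer t.
57 ≤ 7 + 38t ≤ 880 gives t ∈ [2, 22], which is 21 values.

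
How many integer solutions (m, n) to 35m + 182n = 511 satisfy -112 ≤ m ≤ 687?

gcd(182, 35) = 7  (182 = 5·35 + 7, 35 = 5·7).
Back-substituting, 35·(-5) + 182·(1) = 7.
Scale by 73: particular solution (-365, 73); reduce m mod 26: (25, -2).
General solution: m = 25 + 26t, n = -2 - 5t for integer t.
-112 ≤ 25 + 26t ≤ 687 gives t ∈ [-5, 25], which is 31 values.

31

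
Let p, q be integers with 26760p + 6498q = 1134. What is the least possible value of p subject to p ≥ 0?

213

gcd(26760, 6498) = 6  (26760 = 4*6498 + 768, 6498 = 8*768 + 354, 768 = 2*354 + 60, 354 = 5*60 + 54, 60 = 1*54 + 6, 54 = 9*6).
6 divides 1134, so solutions exist.
Back-substituting, 26760*(110) + 6498*(-453) = 6.
Scale by 1134/6 = 189: (p₀, q₀) = (20790, -85617).
General solution: p = 20790 + 1083t, q = -85617 - 4460t for integer t.
p ≥ 0: smallest is 20790 mod 1083 = 213 (at t = -19), with q = -877.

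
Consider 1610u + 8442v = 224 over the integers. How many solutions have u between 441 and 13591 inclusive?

gcd(8442, 1610) = 14.
By Bézout, 1610·(-194) + 8442·(37) = 14.
Particular solution: (514, -98).
General solution: u = 514 + 603t, v = -98 - 115t for integer t.
441 ≤ 514 + 603t ≤ 13591 gives t ∈ [0, 21], which is 22 values.

22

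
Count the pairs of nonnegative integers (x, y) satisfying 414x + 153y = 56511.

8

gcd(414, 153):
  414 = 2×153 + 108
  153 = 1×108 + 45
  108 = 2×45 + 18
  45 = 2×18 + 9
  18 = 2×9
so gcd(414, 153) = 9.
Back-substitute for Bézout coefficients:
  9 = 45 - 2×18
  ... = 414×(-7) + 153×(19)
Scale by 6279: one solution is (-43953, 119301). Reduce x mod 17: (9, 345).
General: x = 9 + 17t, y = 345 - 46t.
x ≥ 0 ⇒ t ≥ 0; y ≥ 0 ⇒ t ≤ 7. So t ∈ [0, 7]: 8 solutions.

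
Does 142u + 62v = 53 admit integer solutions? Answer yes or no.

gcd(142, 62) = 2  (142 = 2×62 + 18, 62 = 3×18 + 8, 18 = 2×8 + 2, 8 = 4×2).
2 does not divide 53 (remainder 1), so no integer solutions.

no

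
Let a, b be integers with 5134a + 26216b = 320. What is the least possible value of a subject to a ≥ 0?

9600

gcd(26216, 5134) = 2.
2 divides 320, so solutions exist.
By Bézout, 5134*(-3217) + 26216*(630) = 2.
Scale by 320/2 = 160: (a₀, b₀) = (-514720, 100800).
General solution: a = -514720 + 13108t, b = 100800 - 2567t for integer t.
a ≥ 0: smallest is -514720 mod 13108 = 9600 (at t = 40), with b = -1880.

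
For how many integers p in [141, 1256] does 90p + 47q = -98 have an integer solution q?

gcd(90, 47) = 1  (90 = 1*47 + 43, 47 = 1*43 + 4, 43 = 10*4 + 3, 4 = 1*3 + 1, 3 = 3*1).
Back-substituting, 90*(-12) + 47*(23) = 1.
Scale by -98: particular solution (1176, -2254); reduce p mod 47: (1, -4).
General solution: p = 1 + 47t, q = -4 - 90t for integer t.
141 ≤ 1 + 47t ≤ 1256 gives t ∈ [3, 26], which is 24 values.

24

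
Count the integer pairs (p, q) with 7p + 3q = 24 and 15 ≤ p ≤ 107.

gcd(7, 3):
  7 = 2*3 + 1
  3 = 3*1
so gcd(7, 3) = 1.
Back-substitute for Bézout coefficients:
  1 = 7 - 2*3
  ... = 7*(1) + 3*(-2)
Scale by 24: particular solution (24, -48); reduce p mod 3: (0, 8).
General solution: p = 0 + 3t, q = 8 - 7t for integer t.
15 ≤ 0 + 3t ≤ 107 gives t ∈ [5, 35], which is 31 values.

31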